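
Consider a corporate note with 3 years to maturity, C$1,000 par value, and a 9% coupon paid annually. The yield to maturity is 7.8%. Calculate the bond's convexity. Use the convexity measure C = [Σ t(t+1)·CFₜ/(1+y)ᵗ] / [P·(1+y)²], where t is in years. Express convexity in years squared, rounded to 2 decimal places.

With y = 0.078:
  t   CF        PV=CF/(1+0.078)^t    t·PV        t(t+1)·PV
  1        90.00        83.4879        83.4879         166.9759
  2        90.00        77.4471       154.8941         464.6824
  3     1,090.00       870.1021     2,610.3063      10,441.2252
  Σ                  1,031.0371     2,848.6884      11,072.8835
P = 1,031.0371.
Convexity = Σ t(t+1)·PV / [P·(1+y)²] = 11,072.8835 / (1,031.0371 × 1.162084) = 9.24164.

9.24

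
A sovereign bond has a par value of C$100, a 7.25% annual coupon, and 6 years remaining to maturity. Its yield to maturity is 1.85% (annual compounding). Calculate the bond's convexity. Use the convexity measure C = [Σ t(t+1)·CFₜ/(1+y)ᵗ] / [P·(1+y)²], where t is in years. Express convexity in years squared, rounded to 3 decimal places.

With y = 0.0185:
  t   CF        PV=CF/(1+0.0185)^t    t·PV        t(t+1)·PV
  1         7.25         7.1183         7.1183          14.2366
  2         7.25         6.9890        13.9780          41.9341
  3         7.25         6.8621        20.5862          82.3448
  4         7.25         6.7374        26.9497         134.7485
  5         7.25         6.6150        33.0752         198.4514
  6       107.25        96.0796       576.4775       4,035.3424
  Σ                    130.4014       678.1849       4,507.0578
P = 130.4014.
Convexity = Σ t(t+1)·PV / [P·(1+y)²] = 4,507.0578 / (130.4014 × 1.037342) = 33.31875.

33.319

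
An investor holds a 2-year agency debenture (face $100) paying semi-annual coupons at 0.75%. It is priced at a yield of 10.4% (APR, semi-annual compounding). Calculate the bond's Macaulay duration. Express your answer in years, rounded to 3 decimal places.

Periodic yield y = 0.052. Discount each cash flow and weight by its period:
  t   CF        PV=CF/(1+0.052)^t    t·PV
  1        0.375         0.3565         0.3565
  2        0.375         0.3388         0.6777
  3        0.375         0.3221         0.9663
  4      100.375        81.9526       327.8103
  Σ                     82.9700       329.8107
Price P = Σ PV = 82.9700.
Macaulay duration = Σ(t·PV) / P = 329.8107 / 82.9700 = 3.97506 half-year periods.
In years: 3.97506 / 2 = 1.98753 years.

1.988 years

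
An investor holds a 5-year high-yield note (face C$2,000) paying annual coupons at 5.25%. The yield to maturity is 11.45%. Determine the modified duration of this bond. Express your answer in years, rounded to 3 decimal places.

3.993 years

Periodic yield y = 0.1145. First find Macaulay duration:
  t   CF        PV=CF/(1+0.1145)^t    t·PV
  1       105.00        94.2127        94.2127
  2       105.00        84.5336       169.0671
  3       105.00        75.8489       227.5466
  4       105.00        68.0564       272.2256
  5     2,105.00     1,224.1982     6,120.9910
  Σ                  1,546.8497     6,884.0430
P = 1,546.8497; Macaulay duration = 6,884.0430 / 1,546.8497 = 4.45036 years.
Modified duration = D_Mac / (1 + y) = 4.45036 / 1.1145 = 3.99315 years.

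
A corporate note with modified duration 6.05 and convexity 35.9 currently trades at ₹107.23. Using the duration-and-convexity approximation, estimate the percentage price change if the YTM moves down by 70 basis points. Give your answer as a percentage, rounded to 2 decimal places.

Duration effect: -D_mod·Δy = -6.05 × (-0.007) = +0.042350
Convexity effect: ½·C·(Δy)² = 0.5 × 35.9 × (-0.007)² = +0.00087955
ΔP/P ≈ +0.042350 + 0.00087955 = +0.04322955
= +4.322955%.

+4.32%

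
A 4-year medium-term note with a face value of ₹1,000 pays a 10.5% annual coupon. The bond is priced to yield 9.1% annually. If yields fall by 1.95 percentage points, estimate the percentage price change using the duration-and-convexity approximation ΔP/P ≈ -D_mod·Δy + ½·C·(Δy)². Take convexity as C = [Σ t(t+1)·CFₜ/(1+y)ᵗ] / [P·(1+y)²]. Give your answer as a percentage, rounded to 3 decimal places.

With y = 0.091:
  t   CF        PV=CF/(1+0.091)^t    t·PV        t(t+1)·PV
  1       105.00        96.2420        96.2420         192.4840
  2       105.00        88.2145       176.4289         529.2868
  3       105.00        80.8565       242.5696         970.2782
  4     1,105.00       779.9437     3,119.7750      15,598.8748
  Σ                  1,045.2567     3,635.0154      17,290.9237
P = 1,045.2567; D_Mac = 3.47763 yrs; D_mod = 3.18756 yrs; C = 13.89779.
Duration effect: -3.18756 × (-0.0195) = +0.062157
Convexity effect: 0.5 × 13.89779 × (-0.0195)² = +0.0026423
ΔP/P ≈ +0.062157 + 0.0026423 = +0.064800 = +6.4800%.

+6.480%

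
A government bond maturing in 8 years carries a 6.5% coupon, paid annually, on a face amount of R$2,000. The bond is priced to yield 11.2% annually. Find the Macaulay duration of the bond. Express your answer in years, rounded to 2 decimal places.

Periodic yield y = 0.112. Discount each cash flow and weight by its year:
  t   CF        PV=CF/(1+0.112)^t    t·PV
  1       130.00       116.9065       116.9065
  2       130.00       105.1317       210.2634
  3       130.00        94.5429       283.6287
  4       130.00        85.0206       340.0824
  5       130.00        76.4574       382.2869
  6       130.00        68.7566       412.5398
  7       130.00        61.8315       432.8206
  8     2,130.00       911.0481     7,288.3848
  Σ                  1,519.6953     9,466.9132
Price P = Σ PV = 1,519.6953.
Macaulay duration = Σ(t·PV) / P = 9,466.9132 / 1,519.6953 = 6.22948 years.

6.23 years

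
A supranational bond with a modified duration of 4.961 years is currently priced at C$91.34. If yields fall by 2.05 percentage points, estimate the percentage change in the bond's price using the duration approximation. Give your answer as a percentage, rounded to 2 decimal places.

Duration approximation: ΔP/P ≈ -D_mod · Δy = -4.961 × (-0.0205) = +0.1017005.
As a percentage: +10.17005%.

+10.17%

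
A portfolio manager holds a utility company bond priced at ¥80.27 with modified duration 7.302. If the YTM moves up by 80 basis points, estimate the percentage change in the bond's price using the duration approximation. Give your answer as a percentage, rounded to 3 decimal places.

-5.842%

Duration approximation: ΔP/P ≈ -D_mod · Δy = -7.302 × (+0.008) = -0.058416.
As a percentage: -5.8416%.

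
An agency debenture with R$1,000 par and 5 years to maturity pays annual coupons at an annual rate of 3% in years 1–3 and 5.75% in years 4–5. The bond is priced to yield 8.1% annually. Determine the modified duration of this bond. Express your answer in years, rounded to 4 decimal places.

4.3180 years

Periodic yield y = 0.081. First find Macaulay duration:
  t   CF        PV=CF/(1+0.081)^t    t·PV
  1        30.00        27.7521        27.7521
  2        30.00        25.6726        51.3452
  3        30.00        23.7489        71.2468
  4        57.50        42.1080       168.4322
  5     1,057.50       716.3939     3,581.9697
  Σ                    835.6756     3,900.7460
P = 835.6756; Macaulay duration = 3,900.7460 / 835.6756 = 4.66778 years.
Modified duration = D_Mac / (1 + y) = 4.66778 / 1.081 = 4.31802 years.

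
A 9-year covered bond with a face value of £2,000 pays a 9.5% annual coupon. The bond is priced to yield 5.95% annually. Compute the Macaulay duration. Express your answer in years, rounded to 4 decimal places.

6.7144 years

Periodic yield y = 0.0595. Discount each cash flow and weight by its year:
  t   CF        PV=CF/(1+0.0595)^t    t·PV
  1       190.00       179.3299       179.3299
  2       190.00       169.2590       338.5179
  3       190.00       159.7536       479.2609
  4       190.00       150.7821       603.1284
  5       190.00       142.3144       711.5719
  6       190.00       134.3222       805.9333
  7       190.00       126.7789       887.4521
  8       190.00       119.6591       957.2732
  9     2,190.00     1,301.7736    11,715.9626
  Σ                  2,483.9728    16,678.4301
Price P = Σ PV = 2,483.9728.
Macaulay duration = Σ(t·PV) / P = 16,678.4301 / 2,483.9728 = 6.71442 years.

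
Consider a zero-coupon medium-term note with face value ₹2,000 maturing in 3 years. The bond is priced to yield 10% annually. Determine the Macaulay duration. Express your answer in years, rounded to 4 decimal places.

3.0000 years

A zero-coupon bond has a single cash flow at maturity, so its Macaulay duration equals its maturity: 3 years.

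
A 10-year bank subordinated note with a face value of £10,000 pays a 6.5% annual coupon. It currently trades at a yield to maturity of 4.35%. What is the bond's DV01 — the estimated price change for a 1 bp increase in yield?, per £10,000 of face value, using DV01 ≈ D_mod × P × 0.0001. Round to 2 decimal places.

Periodic yield y = 0.0435.
  t   CF        PV=CF/(1+0.0435)^t    t·PV
  1       650.00       622.9037       622.9037
  2       650.00       596.9369     1,193.8739
  3       650.00       572.0526     1,716.1579
  4       650.00       548.2057     2,192.8228
  5       650.00       525.3528     2,626.7642
  6       650.00       503.4527     3,020.7159
  7       650.00       482.4654     3,377.2579
  8       650.00       462.3531     3,698.8244
  9       650.00       443.0791     3,987.7120
  10   10,650.00     6,957.0492    69,570.4919
  Σ                 11,713.8512    92,007.5246
P = 11,713.8512; D_Mac = 7.85459 yrs; D_mod = 7.52716 yrs.
DV01 ≈ 7.52716 × 11,713.8512 × 0.0001 = 8.817204.

£8.82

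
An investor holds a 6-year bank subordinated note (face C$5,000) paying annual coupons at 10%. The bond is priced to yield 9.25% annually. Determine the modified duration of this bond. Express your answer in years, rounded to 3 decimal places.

Periodic yield y = 0.0925. First find Macaulay duration:
  t   CF        PV=CF/(1+0.0925)^t    t·PV
  1       500.00       457.6659       457.6659
  2       500.00       418.9162       837.8323
  3       500.00       383.4473     1,150.3419
  4       500.00       350.9815     1,403.9260
  5       500.00       321.2645     1,606.3226
  6     5,500.00     3,234.7001    19,408.2003
  Σ                  5,166.9754    24,864.2890
P = 5,166.9754; Macaulay duration = 24,864.2890 / 5,166.9754 = 4.81216 years.
Modified duration = D_Mac / (1 + y) = 4.81216 / 1.0925 = 4.40472 years.

4.405 years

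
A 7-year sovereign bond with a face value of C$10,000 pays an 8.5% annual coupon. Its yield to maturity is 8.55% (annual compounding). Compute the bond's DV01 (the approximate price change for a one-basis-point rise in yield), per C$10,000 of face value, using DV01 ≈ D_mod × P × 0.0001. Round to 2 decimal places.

C$5.10

Periodic yield y = 0.0855.
  t   CF        PV=CF/(1+0.0855)^t    t·PV
  1       850.00       783.0493       783.0493
  2       850.00       721.3720     1,442.7440
  3       850.00       664.5527     1,993.6582
  4       850.00       612.2089     2,448.8355
  5       850.00       563.9879     2,819.9395
  6       850.00       519.5651     3,117.3905
  7    10,850.00     6,109.7149    42,768.0042
  Σ                  9,974.4507    55,373.6211
P = 9,974.4507; D_Mac = 5.55155 yrs; D_mod = 5.11428 yrs.
DV01 ≈ 5.11428 × 9,974.4507 × 0.0001 = 5.101209.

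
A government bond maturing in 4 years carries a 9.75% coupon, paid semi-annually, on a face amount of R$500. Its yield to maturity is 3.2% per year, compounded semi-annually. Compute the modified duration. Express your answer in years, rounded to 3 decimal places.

3.422 years

Periodic yield y = 0.016. First find Macaulay duration:
  t   CF        PV=CF/(1+0.016)^t    t·PV
  1       24.375        23.9911        23.9911
  2       24.375        23.6133        47.2267
  3       24.375        23.2415        69.7244
  4       24.375        22.8755        91.5018
  5       24.375        22.5152       112.5761
  6       24.375        22.1606       132.9639
  7       24.375        21.8117       152.6816
  8      524.375       461.8408     3,694.7266
  Σ                    622.0497     4,325.3921
P = 622.0497; Macaulay duration = 4,325.3921 / 622.0497 = 6.95345 half-year periods = 3.47673 years.
Modified duration = D_Mac / (1 + y) = 3.47673 / 1.016 = 3.42197 years.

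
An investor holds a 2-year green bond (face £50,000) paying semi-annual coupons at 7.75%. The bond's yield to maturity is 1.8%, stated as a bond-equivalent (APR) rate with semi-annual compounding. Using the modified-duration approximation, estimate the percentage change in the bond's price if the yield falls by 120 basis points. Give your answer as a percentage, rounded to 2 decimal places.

+2.26%

Periodic yield y = 0.009. Modified duration first:
  t   CF        PV=CF/(1+0.009)^t    t·PV
  1     1,937.50     1,920.2180     1,920.2180
  2     1,937.50     1,903.0902     3,806.1805
  3     1,937.50     1,886.1152     5,658.3456
  4    51,937.50    50,109.0739   200,436.2955
  Σ                 55,818.4973   211,821.0396
P = 55,818.4973; D_Mac = 3.79482 half-year periods = 1.89741 yrs; D_mod = 1.89741/(1+0.009) = 1.88048 yrs.
ΔP/P ≈ -D_mod · Δy = -1.88048 × (-0.012) = +0.022566 = +2.2566%.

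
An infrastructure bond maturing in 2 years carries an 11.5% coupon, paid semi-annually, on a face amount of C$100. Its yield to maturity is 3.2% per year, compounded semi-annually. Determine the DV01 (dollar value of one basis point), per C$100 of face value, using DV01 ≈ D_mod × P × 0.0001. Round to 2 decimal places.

C$0.02

Periodic yield y = 0.016.
  t   CF        PV=CF/(1+0.016)^t    t·PV
  1         5.75         5.6594         5.6594
  2         5.75         5.5703        11.1406
  3         5.75         5.4826        16.4478
  4       105.75        99.2443       396.9772
  Σ                    115.9567       430.2251
P = 115.9567; D_Mac = 3.71022 half-year periods = 1.85511 yrs; D_mod = 1.82590 yrs.
DV01 ≈ 1.82590 × 115.9567 × 0.0001 = 0.021172.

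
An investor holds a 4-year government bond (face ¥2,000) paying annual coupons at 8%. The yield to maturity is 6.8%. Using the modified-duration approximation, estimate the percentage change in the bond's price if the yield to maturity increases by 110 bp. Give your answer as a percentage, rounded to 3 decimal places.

Periodic yield y = 0.068. Modified duration first:
  t   CF        PV=CF/(1+0.068)^t    t·PV
  1       160.00       149.8127       149.8127
  2       160.00       140.2741       280.5482
  3       160.00       131.3428       394.0284
  4     2,160.00     1,660.2318     6,640.9274
  Σ                  2,081.6615     7,465.3167
P = 2,081.6615; D_Mac = 3.58623 yrs; D_mod = 3.58623/(1+0.068) = 3.35789 yrs.
ΔP/P ≈ -D_mod · Δy = -3.35789 × (+0.011) = -0.036937 = -3.6937%.

-3.694%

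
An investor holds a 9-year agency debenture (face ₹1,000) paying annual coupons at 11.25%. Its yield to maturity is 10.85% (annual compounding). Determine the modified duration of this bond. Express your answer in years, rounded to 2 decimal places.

5.53 years

Periodic yield y = 0.1085. First find Macaulay duration:
  t   CF        PV=CF/(1+0.1085)^t    t·PV
  1       112.50       101.4885       101.4885
  2       112.50        91.5548       183.1096
  3       112.50        82.5934       247.7802
  4       112.50        74.5092       298.0367
  5       112.50        67.2162       336.0811
  6       112.50        60.6371       363.8225
  7       112.50        54.7019       382.9135
  8       112.50        49.3477       394.7816
  9     1,112.50       440.2291     3,962.0619
  Σ                  1,022.2779     6,270.0756
P = 1,022.2779; Macaulay duration = 6,270.0756 / 1,022.2779 = 6.13344 years.
Modified duration = D_Mac / (1 + y) = 6.13344 / 1.1085 = 5.53309 years.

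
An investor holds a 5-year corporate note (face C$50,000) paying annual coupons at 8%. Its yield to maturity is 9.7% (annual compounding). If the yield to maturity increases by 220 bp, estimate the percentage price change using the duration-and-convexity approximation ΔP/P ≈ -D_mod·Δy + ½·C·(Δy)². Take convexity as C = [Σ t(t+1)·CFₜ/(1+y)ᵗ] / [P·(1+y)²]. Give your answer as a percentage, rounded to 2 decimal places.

-8.11%

With y = 0.097:
  t   CF        PV=CF/(1+0.097)^t    t·PV        t(t+1)·PV
  1     4,000.00     3,646.3081     3,646.3081       7,292.6162
  2     4,000.00     3,323.8907     6,647.7814      19,943.3443
  3     4,000.00     3,029.9824     9,089.9473      36,359.7890
  4     4,000.00     2,762.0624    11,048.2495      55,241.2474
  5    54,000.00    33,990.7402   169,953.7009   1,019,722.2056
  Σ                 46,752.9838   200,385.9872   1,138,559.2026
P = 46,752.9838; D_Mac = 4.28606 yrs; D_mod = 3.90707 yrs; C = 20.23639.
Duration effect: -3.90707 × (+0.022) = -0.085956
Convexity effect: 0.5 × 20.23639 × (0.022)² = +0.0048972
ΔP/P ≈ -0.085956 + 0.0048972 = -0.081058 = -8.1058%.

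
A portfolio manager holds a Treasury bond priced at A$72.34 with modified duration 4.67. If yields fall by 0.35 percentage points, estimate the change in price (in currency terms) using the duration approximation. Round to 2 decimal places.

Duration approximation: ΔP/P ≈ -D_mod · Δy = -4.67 × (-0.0035) = +0.016345.
ΔP ≈ 72.34 × (+0.016345) = +1.1823973.

+A$1.18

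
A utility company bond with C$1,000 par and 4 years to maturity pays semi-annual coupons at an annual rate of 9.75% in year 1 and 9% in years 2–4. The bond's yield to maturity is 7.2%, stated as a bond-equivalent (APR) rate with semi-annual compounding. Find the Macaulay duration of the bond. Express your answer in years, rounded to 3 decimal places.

Periodic yield y = 0.036. Discount each cash flow and weight by its period:
  t   CF        PV=CF/(1+0.036)^t    t·PV
  1        48.75        47.0560        47.0560
  2        48.75        45.4208        90.8417
  3        45.00        40.4700       121.4100
  4        45.00        39.0637       156.2548
  5        45.00        37.7063       188.5314
  6        45.00        36.3960       218.3762
  7        45.00        35.1313       245.9191
  8     1,045.00       787.4777     6,299.8214
  Σ                  1,068.7218     7,368.2105
Price P = Σ PV = 1,068.7218.
Macaulay duration = Σ(t·PV) / P = 7,368.2105 / 1,068.7218 = 6.89441 half-year periods.
In years: 6.89441 / 2 = 3.44721 years.

3.447 years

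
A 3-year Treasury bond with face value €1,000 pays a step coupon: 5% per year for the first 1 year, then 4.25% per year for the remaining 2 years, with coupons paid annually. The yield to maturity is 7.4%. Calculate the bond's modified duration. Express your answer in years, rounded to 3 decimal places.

Periodic yield y = 0.074. First find Macaulay duration:
  t   CF        PV=CF/(1+0.074)^t    t·PV
  1        50.00        46.5549        46.5549
  2        42.50        36.8452        73.6903
  3     1,042.50       841.5176     2,524.5529
  Σ                    924.9177     2,644.7981
P = 924.9177; Macaulay duration = 2,644.7981 / 924.9177 = 2.85950 years.
Modified duration = D_Mac / (1 + y) = 2.85950 / 1.074 = 2.66247 years.

2.662 years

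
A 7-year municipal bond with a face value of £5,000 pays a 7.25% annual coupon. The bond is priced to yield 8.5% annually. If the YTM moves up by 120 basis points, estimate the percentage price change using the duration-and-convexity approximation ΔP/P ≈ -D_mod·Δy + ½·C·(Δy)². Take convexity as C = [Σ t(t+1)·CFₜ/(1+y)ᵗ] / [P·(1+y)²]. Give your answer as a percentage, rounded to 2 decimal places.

-6.03%

With y = 0.085:
  t   CF        PV=CF/(1+0.085)^t    t·PV        t(t+1)·PV
  1       362.50       334.1014       334.1014         668.2028
  2       362.50       307.9275       615.8551       1,847.5652
  3       362.50       283.8042       851.4126       3,405.6502
  4       362.50       261.5707     1,046.2827       5,231.4136
  5       362.50       241.0790     1,205.3948       7,232.3690
  6       362.50       222.1926     1,333.1556       9,332.0890
  7     5,362.50     3,029.4176    21,205.9229     169,647.3831
  Σ                  4,680.0929    26,592.1250     197,364.6729
P = 4,680.0929; D_Mac = 5.68197 yrs; D_mod = 5.23683 yrs; C = 35.82247.
Duration effect: -5.23683 × (+0.012) = -0.062842
Convexity effect: 0.5 × 35.82247 × (0.012)² = +0.0025792
ΔP/P ≈ -0.062842 + 0.0025792 = -0.060263 = -6.0263%.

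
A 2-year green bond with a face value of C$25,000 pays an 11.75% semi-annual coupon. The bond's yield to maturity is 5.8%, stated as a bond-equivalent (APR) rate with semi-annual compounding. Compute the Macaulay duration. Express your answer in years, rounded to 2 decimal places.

Periodic yield y = 0.029. Discount each cash flow and weight by its period:
  t   CF        PV=CF/(1+0.029)^t    t·PV
  1     1,468.75     1,427.3567     1,427.3567
  2     1,468.75     1,387.1299     2,774.2598
  3     1,468.75     1,348.0368     4,044.1105
  4    26,468.75    23,608.6924    94,434.7694
  Σ                 27,771.2157   102,680.4963
Price P = Σ PV = 27,771.2157.
Macaulay duration = Σ(t·PV) / P = 102,680.4963 / 27,771.2157 = 3.69737 half-year periods.
In years: 3.69737 / 2 = 1.84869 years.

1.85 years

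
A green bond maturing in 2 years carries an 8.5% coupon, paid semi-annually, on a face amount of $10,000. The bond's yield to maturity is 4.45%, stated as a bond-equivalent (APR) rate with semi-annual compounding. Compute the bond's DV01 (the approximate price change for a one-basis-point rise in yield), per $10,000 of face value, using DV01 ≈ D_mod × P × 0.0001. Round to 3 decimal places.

$1.986

Periodic yield y = 0.02225.
  t   CF        PV=CF/(1+0.02225)^t    t·PV
  1       425.00       415.7496       415.7496
  2       425.00       406.7005       813.4010
  3       425.00       397.8484     1,193.5451
  4    10,425.00     9,546.5750    38,186.2998
  Σ                 10,766.8734    40,608.9954
P = 10,766.8734; D_Mac = 3.77166 half-year periods = 1.88583 yrs; D_mod = 1.84478 yrs.
DV01 ≈ 1.84478 × 10,766.8734 × 0.0001 = 1.986256.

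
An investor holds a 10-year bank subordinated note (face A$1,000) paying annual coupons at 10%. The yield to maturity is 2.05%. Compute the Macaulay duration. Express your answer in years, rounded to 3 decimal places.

Periodic yield y = 0.0205. Discount each cash flow and weight by its year:
  t   CF        PV=CF/(1+0.0205)^t    t·PV
  1       100.00        97.9912        97.9912
  2       100.00        96.0227       192.0454
  3       100.00        94.0938       282.2814
  4       100.00        92.2036       368.8145
  5       100.00        90.3514       451.7571
  6       100.00        88.5364       531.2185
  7       100.00        86.7579       607.3052
  8       100.00        85.0151       680.1206
  9       100.00        83.3073       749.7655
  10    1,100.00       897.9716     8,979.7159
  Σ                  1,712.2510    12,941.0151
Price P = Σ PV = 1,712.2510.
Macaulay duration = Σ(t·PV) / P = 12,941.0151 / 1,712.2510 = 7.55790 years.

7.558 years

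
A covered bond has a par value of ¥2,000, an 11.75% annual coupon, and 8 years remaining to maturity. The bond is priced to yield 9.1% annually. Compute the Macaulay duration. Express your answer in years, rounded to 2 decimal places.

5.76 years

Periodic yield y = 0.091. Discount each cash flow and weight by its year:
  t   CF        PV=CF/(1+0.091)^t    t·PV
  1       235.00       215.3987       215.3987
  2       235.00       197.4324       394.8647
  3       235.00       180.9646       542.8938
  4       235.00       165.8704       663.4816
  5       235.00       152.0352       760.1759
  6       235.00       139.3540       836.1238
  7       235.00       127.7305       894.1135
  8     2,235.00     1,113.4726     8,907.7806
  Σ                  2,292.2583    13,214.8326
Price P = Σ PV = 2,292.2583.
Macaulay duration = Σ(t·PV) / P = 13,214.8326 / 2,292.2583 = 5.76498 years.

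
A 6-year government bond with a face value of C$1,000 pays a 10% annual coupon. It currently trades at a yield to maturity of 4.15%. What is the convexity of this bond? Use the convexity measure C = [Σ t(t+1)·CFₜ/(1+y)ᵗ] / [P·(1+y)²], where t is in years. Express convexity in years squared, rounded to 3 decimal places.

29.775

With y = 0.0415:
  t   CF        PV=CF/(1+0.0415)^t    t·PV        t(t+1)·PV
  1       100.00        96.0154        96.0154         192.0307
  2       100.00        92.1895       184.3790         553.1370
  3       100.00        88.5161       265.5482       1,062.1930
  4       100.00        84.9890       339.9561       1,699.7807
  5       100.00        81.6025       408.0127       2,448.0759
  6     1,100.00       861.8606     5,171.1637      36,198.1462
  Σ                  1,305.1731     6,465.0751      42,153.3635
P = 1,305.1731.
Convexity = Σ t(t+1)·PV / [P·(1+y)²] = 42,153.3635 / (1,305.1731 × 1.084722) = 29.77457.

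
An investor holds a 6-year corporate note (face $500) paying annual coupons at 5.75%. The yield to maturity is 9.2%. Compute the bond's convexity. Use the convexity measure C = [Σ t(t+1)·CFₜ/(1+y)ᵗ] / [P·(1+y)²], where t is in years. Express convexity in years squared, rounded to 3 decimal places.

28.778

With y = 0.092:
  t   CF        PV=CF/(1+0.092)^t    t·PV        t(t+1)·PV
  1        28.75        26.3278        26.3278          52.6557
  2        28.75        24.1097        48.2195         144.6585
  3        28.75        22.0785        66.2356         264.9422
  4        28.75        20.2184        80.8737         404.3685
  5        28.75        18.5150        92.5752         555.4512
  6       528.75       311.8276     1,870.9656      13,096.7591
  Σ                    423.0772     2,185.1974      14,518.8352
P = 423.0772.
Convexity = Σ t(t+1)·PV / [P·(1+y)²] = 14,518.8352 / (423.0772 × 1.192464) = 28.77842.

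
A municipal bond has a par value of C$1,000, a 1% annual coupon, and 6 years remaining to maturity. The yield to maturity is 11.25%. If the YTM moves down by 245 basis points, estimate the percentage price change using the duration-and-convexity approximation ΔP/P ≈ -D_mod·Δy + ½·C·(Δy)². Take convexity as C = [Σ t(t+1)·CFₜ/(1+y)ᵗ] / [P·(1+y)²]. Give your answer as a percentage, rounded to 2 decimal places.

+13.73%

With y = 0.1125:
  t   CF        PV=CF/(1+0.1125)^t    t·PV        t(t+1)·PV
  1        10.00         8.9888         8.9888          17.9775
  2        10.00         8.0798        16.1596          48.4787
  3        10.00         7.2627        21.7882          87.1528
  4        10.00         6.5283        26.1132         130.5659
  5        10.00         5.8681        29.3407         176.0440
  6     1,010.00       532.7473     3,196.4838      22,375.3865
  Σ                    569.4750     3,298.8742      22,835.6055
P = 569.4750; D_Mac = 5.79283 yrs; D_mod = 5.20704 yrs; C = 32.39946.
Duration effect: -5.20704 × (-0.0245) = +0.127573
Convexity effect: 0.5 × 32.39946 × (-0.0245)² = +0.0097239
ΔP/P ≈ +0.127573 + 0.0097239 = +0.137296 = +13.7296%.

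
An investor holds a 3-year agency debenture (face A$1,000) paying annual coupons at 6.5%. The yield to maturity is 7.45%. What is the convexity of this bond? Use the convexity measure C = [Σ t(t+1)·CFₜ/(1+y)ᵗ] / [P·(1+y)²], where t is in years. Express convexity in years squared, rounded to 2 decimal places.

9.56

With y = 0.0745:
  t   CF        PV=CF/(1+0.0745)^t    t·PV        t(t+1)·PV
  1        65.00        60.4933        60.4933         120.9865
  2        65.00        56.2990       112.5980         337.7939
  3     1,065.00       858.4803     2,575.4410      10,301.7639
  Σ                    975.2726     2,748.5322      10,760.5443
P = 975.2726.
Convexity = Σ t(t+1)·PV / [P·(1+y)²] = 10,760.5443 / (975.2726 × 1.154550) = 9.55642.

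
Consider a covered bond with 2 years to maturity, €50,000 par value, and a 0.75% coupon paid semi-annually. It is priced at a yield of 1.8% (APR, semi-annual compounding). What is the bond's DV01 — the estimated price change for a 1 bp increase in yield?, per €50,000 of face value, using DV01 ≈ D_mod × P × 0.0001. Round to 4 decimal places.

Periodic yield y = 0.009.
  t   CF        PV=CF/(1+0.009)^t    t·PV
  1       187.50       185.8276       185.8276
  2       187.50       184.1700       368.3400
  3       187.50       182.5273       547.5818
  4    50,187.50    48,420.6815   193,682.7260
  Σ                 48,973.2064   194,784.4754
P = 48,973.2064; D_Mac = 3.97737 half-year periods = 1.98868 yrs; D_mod = 1.97095 yrs.
DV01 ≈ 1.97095 × 48,973.2064 × 0.0001 = 9.652353.

€9.6524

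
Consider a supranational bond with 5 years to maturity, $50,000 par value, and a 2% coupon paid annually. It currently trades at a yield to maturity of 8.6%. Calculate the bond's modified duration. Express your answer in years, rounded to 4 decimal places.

4.3925 years

Periodic yield y = 0.086. First find Macaulay duration:
  t   CF        PV=CF/(1+0.086)^t    t·PV
  1     1,000.00       920.8103       920.8103
  2     1,000.00       847.8916     1,695.7833
  3     1,000.00       780.7474     2,342.2421
  4     1,000.00       718.9202     2,875.6809
  5    51,000.00    33,761.4468   168,807.2342
  Σ                 37,029.8164   176,641.7507
P = 37,029.8164; Macaulay duration = 176,641.7507 / 37,029.8164 = 4.77026 years.
Modified duration = D_Mac / (1 + y) = 4.77026 / 1.086 = 4.39250 years.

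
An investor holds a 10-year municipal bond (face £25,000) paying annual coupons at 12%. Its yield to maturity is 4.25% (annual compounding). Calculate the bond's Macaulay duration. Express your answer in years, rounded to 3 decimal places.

Periodic yield y = 0.0425. Discount each cash flow and weight by its year:
  t   CF        PV=CF/(1+0.0425)^t    t·PV
  1     3,000.00     2,877.6978     2,877.6978
  2     3,000.00     2,760.3816     5,520.7632
  3     3,000.00     2,647.8481     7,943.5442
  4     3,000.00     2,539.9022    10,159.6089
  5     3,000.00     2,436.3571    12,181.7853
  6     3,000.00     2,337.0332    14,022.1989
  7     3,000.00     2,241.7584    15,692.3089
  8     3,000.00     2,150.3678    17,202.9423
  9     3,000.00     2,062.7029    18,564.3262
  10   28,000.00    18,467.0445   184,670.4446
  Σ                 40,521.0936   288,835.6205
Price P = Σ PV = 40,521.0936.
Macaulay duration = Σ(t·PV) / P = 288,835.6205 / 40,521.0936 = 7.12803 years.

7.128 years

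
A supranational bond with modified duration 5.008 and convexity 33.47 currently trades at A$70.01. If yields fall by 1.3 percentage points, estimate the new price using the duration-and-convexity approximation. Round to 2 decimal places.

A$74.77

Duration effect: -D_mod·Δy = -5.008 × (-0.013) = +0.065104
Convexity effect: ½·C·(Δy)² = 0.5 × 33.47 × (-0.013)² = +0.002828215
ΔP/P ≈ +0.065104 + 0.002828215 = +0.067932215
New price ≈ 70.01 × (1 + 0.067932215) = 74.76593437215.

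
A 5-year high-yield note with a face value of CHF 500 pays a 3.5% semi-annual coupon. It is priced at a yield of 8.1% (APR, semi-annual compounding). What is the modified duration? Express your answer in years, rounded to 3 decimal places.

Periodic yield y = 0.0405. First find Macaulay duration:
  t   CF        PV=CF/(1+0.0405)^t    t·PV
  1         8.75         8.4094         8.4094
  2         8.75         8.0821        16.1642
  3         8.75         7.7675        23.3025
  4         8.75         7.4652        29.8607
  5         8.75         7.1746        35.8730
  6         8.75         6.8953        41.3720
  7         8.75         6.6269        46.3886
  8         8.75         6.3690        50.9520
  9         8.75         6.1211        55.0899
  10      508.75       342.0453     3,420.4526
  Σ                    406.9564     3,727.8650
P = 406.9564; Macaulay duration = 3,727.8650 / 406.9564 = 9.16035 half-year periods = 4.58018 years.
Modified duration = D_Mac / (1 + y) = 4.58018 / 1.0405 = 4.40190 years.

4.402 years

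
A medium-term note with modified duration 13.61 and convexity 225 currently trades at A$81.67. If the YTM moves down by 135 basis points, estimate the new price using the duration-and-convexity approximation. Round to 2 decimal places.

Duration effect: -D_mod·Δy = -13.61 × (-0.0135) = +0.183735
Convexity effect: ½·C·(Δy)² = 0.5 × 225 × (-0.0135)² = +0.020503125
ΔP/P ≈ +0.183735 + 0.020503125 = +0.204238125
New price ≈ 81.67 × (1 + 0.204238125) = 98.35012766875.

A$98.35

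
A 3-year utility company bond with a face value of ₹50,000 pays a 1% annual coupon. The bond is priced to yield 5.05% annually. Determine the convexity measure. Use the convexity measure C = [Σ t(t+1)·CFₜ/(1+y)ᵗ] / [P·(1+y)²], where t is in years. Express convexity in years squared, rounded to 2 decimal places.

With y = 0.0505:
  t   CF        PV=CF/(1+0.0505)^t    t·PV        t(t+1)·PV
  1       500.00       475.9638       475.9638         951.9277
  2       500.00       453.0831       906.1663       2,718.4988
  3    50,500.00    43,561.5383   130,684.6150     522,738.4598
  Σ                 44,490.5853   132,066.7450     526,408.8862
P = 44,490.5853.
Convexity = Σ t(t+1)·PV / [P·(1+y)²] = 526,408.8862 / (44,490.5853 × 1.103550) = 10.72168.

10.72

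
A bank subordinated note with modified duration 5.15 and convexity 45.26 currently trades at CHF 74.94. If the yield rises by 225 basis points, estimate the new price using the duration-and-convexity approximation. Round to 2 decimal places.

Duration effect: -D_mod·Δy = -5.15 × (+0.0225) = -0.115875
Convexity effect: ½·C·(Δy)² = 0.5 × 45.26 × (0.0225)² = +0.0114564375
ΔP/P ≈ -0.115875 + 0.0114564375 = -0.1044185625
New price ≈ 74.94 × (1 - 0.1044185625) = 67.11487292625.

CHF 67.11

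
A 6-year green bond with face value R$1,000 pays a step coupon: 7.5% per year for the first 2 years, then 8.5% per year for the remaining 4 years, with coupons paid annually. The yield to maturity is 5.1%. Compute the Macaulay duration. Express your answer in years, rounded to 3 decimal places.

Periodic yield y = 0.051. Discount each cash flow and weight by its year:
  t   CF        PV=CF/(1+0.051)^t    t·PV
  1        75.00        71.3606        71.3606
  2        75.00        67.8978       135.7956
  3        85.00        73.2168       219.6504
  4        85.00        69.6639       278.6558
  5        85.00        66.2835       331.4174
  6     1,085.00       805.0326     4,830.1953
  Σ                  1,153.4552     5,867.0752
Price P = Σ PV = 1,153.4552.
Macaulay duration = Σ(t·PV) / P = 5,867.0752 / 1,153.4552 = 5.08652 years.

5.087 years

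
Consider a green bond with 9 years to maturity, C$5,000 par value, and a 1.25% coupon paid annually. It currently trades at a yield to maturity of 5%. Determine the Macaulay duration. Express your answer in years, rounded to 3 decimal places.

8.476 years

Periodic yield y = 0.05. Discount each cash flow and weight by its year:
  t   CF        PV=CF/(1+0.05)^t    t·PV
  1        62.50        59.5238        59.5238
  2        62.50        56.6893       113.3787
  3        62.50        53.9898       161.9695
  4        62.50        51.4189       205.6756
  5        62.50        48.9704       244.8519
  6        62.50        46.6385       279.8308
  7        62.50        44.4176       310.9231
  8        62.50        42.3025       338.4197
  9     5,062.50     3,263.3326    29,369.9937
  Σ                  3,667.2834    31,084.5669
Price P = Σ PV = 3,667.2834.
Macaulay duration = Σ(t·PV) / P = 31,084.5669 / 3,667.2834 = 8.47618 years.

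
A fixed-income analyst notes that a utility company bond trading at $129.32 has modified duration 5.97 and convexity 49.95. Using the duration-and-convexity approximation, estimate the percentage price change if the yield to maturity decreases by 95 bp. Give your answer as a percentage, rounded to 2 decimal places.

Duration effect: -D_mod·Δy = -5.97 × (-0.0095) = +0.056715
Convexity effect: ½·C·(Δy)² = 0.5 × 49.95 × (-0.0095)² = +0.00225399375
ΔP/P ≈ +0.056715 + 0.00225399375 = +0.05896899375
= +5.896899375%.

+5.90%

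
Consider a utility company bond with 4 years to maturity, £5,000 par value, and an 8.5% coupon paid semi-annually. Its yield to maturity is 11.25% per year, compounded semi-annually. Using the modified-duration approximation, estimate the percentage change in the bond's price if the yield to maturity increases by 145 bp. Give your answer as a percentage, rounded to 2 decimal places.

-4.73%

Periodic yield y = 0.05625. Modified duration first:
  t   CF        PV=CF/(1+0.05625)^t    t·PV
  1       212.50       201.1834       201.1834
  2       212.50       190.4695       380.9390
  3       212.50       180.3262       540.9785
  4       212.50       170.7230       682.8920
  5       212.50       161.6312       808.1562
  6       212.50       153.0237       918.1420
  7       212.50       144.8745     1,014.1213
  8     5,212.50     3,364.4362    26,915.4893
  Σ                  4,566.6677    31,461.9019
P = 4,566.6677; D_Mac = 6.88947 half-year periods = 3.44473 yrs; D_mod = 3.44473/(1+0.05625) = 3.26129 yrs.
ΔP/P ≈ -D_mod · Δy = -3.26129 × (+0.0145) = -0.047289 = -4.7289%.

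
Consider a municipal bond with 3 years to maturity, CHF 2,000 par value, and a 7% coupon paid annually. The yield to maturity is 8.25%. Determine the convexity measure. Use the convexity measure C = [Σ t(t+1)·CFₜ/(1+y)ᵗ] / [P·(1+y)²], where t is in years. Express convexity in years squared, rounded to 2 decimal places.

9.35

With y = 0.0825:
  t   CF        PV=CF/(1+0.0825)^t    t·PV        t(t+1)·PV
  1       140.00       129.3303       129.3303         258.6605
  2       140.00       119.4737       238.9474         716.8421
  3     2,140.00     1,687.0582     5,061.1745      20,244.6981
  Σ                  1,935.8621     5,429.4521      21,220.2006
P = 1,935.8621.
Convexity = Σ t(t+1)·PV / [P·(1+y)²] = 21,220.2006 / (1,935.8621 × 1.171806) = 9.35447.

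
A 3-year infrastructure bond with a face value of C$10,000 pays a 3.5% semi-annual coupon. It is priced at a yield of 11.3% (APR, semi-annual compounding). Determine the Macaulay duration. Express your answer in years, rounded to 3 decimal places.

2.856 years

Periodic yield y = 0.0565. Discount each cash flow and weight by its period:
  t   CF        PV=CF/(1+0.0565)^t    t·PV
  1       175.00       165.6413       165.6413
  2       175.00       156.7830       313.5661
  3       175.00       148.3985       445.1955
  4       175.00       140.4624       561.8495
  5       175.00       132.9507       664.7534
  6    10,175.00     7,316.7364    43,900.4185
  Σ                  8,060.9723    46,051.4242
Price P = Σ PV = 8,060.9723.
Macaulay duration = Σ(t·PV) / P = 46,051.4242 / 8,060.9723 = 5.71289 half-year periods.
In years: 5.71289 / 2 = 2.85644 years.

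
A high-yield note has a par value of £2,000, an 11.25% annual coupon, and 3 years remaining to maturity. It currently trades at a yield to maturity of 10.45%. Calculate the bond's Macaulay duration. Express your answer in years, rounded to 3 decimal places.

2.710 years

Periodic yield y = 0.1045. Discount each cash flow and weight by its year:
  t   CF        PV=CF/(1+0.1045)^t    t·PV
  1       225.00       203.7121       203.7121
  2       225.00       184.4383       368.8766
  3     2,225.00     1,651.3261     4,953.9784
  Σ                  2,039.4765     5,526.5671
Price P = Σ PV = 2,039.4765.
Macaulay duration = Σ(t·PV) / P = 5,526.5671 / 2,039.4765 = 2.70980 years.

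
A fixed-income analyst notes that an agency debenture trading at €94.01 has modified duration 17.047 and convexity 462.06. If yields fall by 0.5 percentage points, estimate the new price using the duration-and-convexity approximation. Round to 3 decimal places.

€102.566

Duration effect: -D_mod·Δy = -17.047 × (-0.005) = +0.085235
Convexity effect: ½·C·(Δy)² = 0.5 × 462.06 × (-0.005)² = +0.00577575
ΔP/P ≈ +0.085235 + 0.00577575 = +0.09101075
New price ≈ 94.01 × (1 + 0.09101075) = 102.5659206075.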